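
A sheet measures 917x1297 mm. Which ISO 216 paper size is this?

C0 (917 × 1297 mm)

Aspect ratio 1297/917 ≈ 1.414 — close to the ISO √2 ≈ 1.414.
In the C-series (envelope sizes, between A and B): C0 = 917 × 1297 mm.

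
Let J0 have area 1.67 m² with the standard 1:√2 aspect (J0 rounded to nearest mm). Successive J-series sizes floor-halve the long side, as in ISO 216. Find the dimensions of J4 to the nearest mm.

271 × 384 mm

Let J0's short side be w mm. w · w√2 = 1.67 m² = 1,670,000 mm², so w ≈ 1086.7 mm and w√2 ≈ 1536.8 mm → J0 = 1087 × 1537 mm.
J1: ⌊1537/2⌋ × 1087 = 768 × 1087 mm
J2: ⌊1087/2⌋ × 768 = 543 × 768 mm
J3: ⌊768/2⌋ × 543 = 384 × 543 mm
J4: ⌊543/2⌋ × 384 = 271 × 384 mm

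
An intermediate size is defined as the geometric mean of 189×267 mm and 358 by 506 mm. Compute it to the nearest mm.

260 × 368 mm

Short side: √(189 · 358) = √67662 ≈ 260.1 → 260 mm
Long side: √(267 · 506) = √135102 ≈ 367.6 → 368 mm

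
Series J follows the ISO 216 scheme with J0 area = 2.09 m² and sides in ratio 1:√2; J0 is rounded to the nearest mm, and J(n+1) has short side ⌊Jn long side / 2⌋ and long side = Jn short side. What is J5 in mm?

214 × 304 mm

Let J0's short side be w mm. w · w√2 = 2.09 m² = 2,090,000 mm², so w ≈ 1215.7 mm and w√2 ≈ 1719.2 mm → J0 = 1216 × 1719 mm.
J1: ⌊1719/2⌋ × 1216 = 859 × 1216 mm
J2: ⌊1216/2⌋ × 859 = 608 × 859 mm
J3: ⌊859/2⌋ × 608 = 429 × 608 mm
J4: ⌊608/2⌋ × 429 = 304 × 429 mm
J5: ⌊429/2⌋ × 304 = 214 × 304 mm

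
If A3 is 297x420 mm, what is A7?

74 × 105 mm

A4: ⌊420/2⌋ × 297 = 210 × 297 mm
A5: ⌊297/2⌋ × 210 = 148 × 210 mm
A6: ⌊210/2⌋ × 148 = 105 × 148 mm
A7: ⌊148/2⌋ × 105 = 74 × 105 mm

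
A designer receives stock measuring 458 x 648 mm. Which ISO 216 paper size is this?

Aspect ratio 648/458 ≈ 1.415 — close to the ISO √2 ≈ 1.414.
In the C-series (envelope sizes, between A and B): C2 = 458 × 648 mm.

C2 (458 × 648 mm)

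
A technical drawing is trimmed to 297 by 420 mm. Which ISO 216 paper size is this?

Aspect ratio 420/297 ≈ 1.414 — close to the ISO √2 ≈ 1.414.
In the A-series (A0 area = 1 m²): A3 = 297 × 420 mm.

A3 (297 × 420 mm)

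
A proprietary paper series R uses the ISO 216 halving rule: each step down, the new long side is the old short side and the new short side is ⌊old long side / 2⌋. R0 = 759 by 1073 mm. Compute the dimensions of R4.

189 × 268 mm

R1: ⌊1073/2⌋ × 759 = 536 × 759 mm
R2: ⌊759/2⌋ × 536 = 379 × 536 mm
R3: ⌊536/2⌋ × 379 = 268 × 379 mm
R4: ⌊379/2⌋ × 268 = 189 × 268 mm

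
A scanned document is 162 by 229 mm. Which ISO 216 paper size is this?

C5 (162 × 229 mm)

Aspect ratio 229/162 ≈ 1.414 — close to the ISO √2 ≈ 1.414.
In the C-series (envelope sizes, between A and B): C5 = 162 × 229 mm.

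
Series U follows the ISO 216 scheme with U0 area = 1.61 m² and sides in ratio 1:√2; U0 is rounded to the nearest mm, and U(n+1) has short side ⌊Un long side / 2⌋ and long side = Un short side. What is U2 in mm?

533 × 754 mm

Let U0's short side be w mm. w · w√2 = 1.61 m² = 1,610,000 mm², so w ≈ 1067.0 mm and w√2 ≈ 1508.9 mm → U0 = 1067 × 1509 mm.
U1: ⌊1509/2⌋ × 1067 = 754 × 1067 mm
U2: ⌊1067/2⌋ × 754 = 533 × 754 mm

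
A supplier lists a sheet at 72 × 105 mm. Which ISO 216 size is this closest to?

A7 (74 × 105 mm)

Aspect ratio 105/72 ≈ 1.458 (ISO target is √2 ≈ 1.414).
In the A-series (A0 area = 1 m²): A7 = 74 × 105 mm.
Off by 2 mm total — nearest standard size.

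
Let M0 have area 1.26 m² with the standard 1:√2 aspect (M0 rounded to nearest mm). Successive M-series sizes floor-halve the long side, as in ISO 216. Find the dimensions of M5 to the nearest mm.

Let M0's short side be w mm. w · w√2 = 1.26 m² = 1,260,000 mm², so w ≈ 943.9 mm and w√2 ≈ 1334.9 mm → M0 = 944 × 1335 mm.
M1: ⌊1335/2⌋ × 944 = 667 × 944 mm
M2: ⌊944/2⌋ × 667 = 472 × 667 mm
M3: ⌊667/2⌋ × 472 = 333 × 472 mm
M4: ⌊472/2⌋ × 333 = 236 × 333 mm
M5: ⌊333/2⌋ × 236 = 166 × 236 mm

166 × 236 mm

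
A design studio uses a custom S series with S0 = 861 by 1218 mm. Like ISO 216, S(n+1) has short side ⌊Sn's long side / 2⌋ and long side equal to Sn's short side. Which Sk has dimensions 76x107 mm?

S7

S0: 861 × 1218 mm
S1: 609 × 861 mm
S2: 430 × 609 mm
S3: 304 × 430 mm
S4: 215 × 304 mm
S5: 152 × 215 mm
S6: 107 × 152 mm
S7: 76 × 107 mm
S8: 53 × 76 mm
→ matches S7.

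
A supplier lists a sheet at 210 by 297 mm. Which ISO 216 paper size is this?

A4 (210 × 297 mm)

Aspect ratio 297/210 ≈ 1.414 — close to the ISO √2 ≈ 1.414.
In the A-series (A0 area = 1 m²): A4 = 210 × 297 mm.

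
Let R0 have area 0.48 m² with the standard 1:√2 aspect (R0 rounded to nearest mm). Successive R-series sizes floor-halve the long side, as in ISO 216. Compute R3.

Let R0's short side be w mm. w · w√2 = 0.48 m² = 480,000 mm², so w ≈ 582.6 mm and w√2 ≈ 823.9 mm → R0 = 583 × 824 mm.
R1: ⌊824/2⌋ × 583 = 412 × 583 mm
R2: ⌊583/2⌋ × 412 = 291 × 412 mm
R3: ⌊412/2⌋ × 291 = 206 × 291 mm

206 × 291 mm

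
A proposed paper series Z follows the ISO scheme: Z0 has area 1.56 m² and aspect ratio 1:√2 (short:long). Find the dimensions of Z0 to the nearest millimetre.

1050 × 1485 mm

Let the short side be w mm. Then w · w√2 = 1.56 m² = 1,560,000 mm².
w² = 1,560,000/√2, so w ≈ 1050.3 mm; long side = w√2 ≈ 1485.3 mm.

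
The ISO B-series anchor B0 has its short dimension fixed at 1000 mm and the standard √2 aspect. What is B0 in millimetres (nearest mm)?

Short side = 1000 mm; long side = 1000√2 ≈ 1414.2 mm.

1000 × 1414 mm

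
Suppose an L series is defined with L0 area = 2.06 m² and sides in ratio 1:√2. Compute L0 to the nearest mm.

Let the short side be w mm. Then w · w√2 = 2.06 m² = 2,060,000 mm².
w² = 2,060,000/√2, so w ≈ 1206.9 mm; long side = w√2 ≈ 1706.8 mm.

1207 × 1707 mm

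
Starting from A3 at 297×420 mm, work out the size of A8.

52 × 74 mm

A4: ⌊420/2⌋ × 297 = 210 × 297 mm
A5: ⌊297/2⌋ × 210 = 148 × 210 mm
A6: ⌊210/2⌋ × 148 = 105 × 148 mm
A7: ⌊148/2⌋ × 105 = 74 × 105 mm
A8: ⌊105/2⌋ × 74 = 52 × 74 mm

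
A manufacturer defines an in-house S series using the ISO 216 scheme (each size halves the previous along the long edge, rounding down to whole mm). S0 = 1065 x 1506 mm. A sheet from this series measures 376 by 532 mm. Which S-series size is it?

S3

S0: 1065 × 1506 mm
S1: 753 × 1065 mm
S2: 532 × 753 mm
S3: 376 × 532 mm
S4: 266 × 376 mm
→ matches S3.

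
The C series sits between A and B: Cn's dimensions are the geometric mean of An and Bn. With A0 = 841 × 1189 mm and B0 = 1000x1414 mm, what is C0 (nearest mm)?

917 × 1297 mm

Short side: √(841 · 1000) = √841000 ≈ 917.1 → 917 mm
Long side: √(1189 · 1414) = √1681246 ≈ 1296.6 → 1297 mm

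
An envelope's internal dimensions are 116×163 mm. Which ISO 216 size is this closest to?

Aspect ratio 163/116 ≈ 1.405 — close to the ISO √2 ≈ 1.414.
In the C-series (envelope sizes, between A and B): C6 = 114 × 162 mm.
Off by 3 mm total — nearest standard size.

C6 (114 × 162 mm)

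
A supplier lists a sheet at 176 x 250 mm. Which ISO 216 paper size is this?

B5 (176 × 250 mm)

Aspect ratio 250/176 ≈ 1.420 — close to the ISO √2 ≈ 1.414.
In the B-series (B0 = 1000 × 1414 mm): B5 = 176 × 250 mm.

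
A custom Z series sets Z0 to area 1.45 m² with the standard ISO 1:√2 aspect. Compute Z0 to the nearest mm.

Let the short side be w mm. Then w · w√2 = 1.45 m² = 1,450,000 mm².
w² = 1,450,000/√2, so w ≈ 1012.6 mm; long side = w√2 ≈ 1432.0 mm.

1013 × 1432 mm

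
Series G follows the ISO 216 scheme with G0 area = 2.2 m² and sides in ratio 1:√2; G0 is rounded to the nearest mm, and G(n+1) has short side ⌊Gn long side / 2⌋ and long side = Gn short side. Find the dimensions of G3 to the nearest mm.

441 × 623 mm

Let G0's short side be w mm. w · w√2 = 2.2 m² = 2,200,000 mm², so w ≈ 1247.3 mm and w√2 ≈ 1763.9 mm → G0 = 1247 × 1764 mm.
G1: ⌊1764/2⌋ × 1247 = 882 × 1247 mm
G2: ⌊1247/2⌋ × 882 = 623 × 882 mm
G3: ⌊882/2⌋ × 623 = 441 × 623 mm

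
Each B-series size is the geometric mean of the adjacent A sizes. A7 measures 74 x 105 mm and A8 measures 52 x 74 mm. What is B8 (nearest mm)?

Short side: √(74 · 52) = √3848 ≈ 62.0 → 62 mm
Long side: √(105 · 74) = √7770 ≈ 88.1 → 88 mm

62 × 88 mm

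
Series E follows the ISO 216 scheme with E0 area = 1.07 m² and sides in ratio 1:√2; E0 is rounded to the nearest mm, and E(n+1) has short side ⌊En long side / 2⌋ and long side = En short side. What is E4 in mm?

217 × 307 mm

Let E0's short side be w mm. w · w√2 = 1.07 m² = 1,070,000 mm², so w ≈ 869.8 mm and w√2 ≈ 1230.1 mm → E0 = 870 × 1230 mm.
E1: ⌊1230/2⌋ × 870 = 615 × 870 mm
E2: ⌊870/2⌋ × 615 = 435 × 615 mm
E3: ⌊615/2⌋ × 435 = 307 × 435 mm
E4: ⌊435/2⌋ × 307 = 217 × 307 mm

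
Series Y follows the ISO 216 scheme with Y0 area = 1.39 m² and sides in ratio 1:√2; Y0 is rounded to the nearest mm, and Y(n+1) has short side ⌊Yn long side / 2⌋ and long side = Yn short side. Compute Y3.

350 × 495 mm

Let Y0's short side be w mm. w · w√2 = 1.39 m² = 1,390,000 mm², so w ≈ 991.4 mm and w√2 ≈ 1402.1 mm → Y0 = 991 × 1402 mm.
Y1: ⌊1402/2⌋ × 991 = 701 × 991 mm
Y2: ⌊991/2⌋ × 701 = 495 × 701 mm
Y3: ⌊701/2⌋ × 495 = 350 × 495 mm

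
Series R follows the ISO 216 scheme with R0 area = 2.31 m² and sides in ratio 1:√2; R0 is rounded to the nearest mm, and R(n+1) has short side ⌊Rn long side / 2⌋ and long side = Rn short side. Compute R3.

Let R0's short side be w mm. w · w√2 = 2.31 m² = 2,310,000 mm², so w ≈ 1278.1 mm and w√2 ≈ 1807.4 mm → R0 = 1278 × 1807 mm.
R1: ⌊1807/2⌋ × 1278 = 903 × 1278 mm
R2: ⌊1278/2⌋ × 903 = 639 × 903 mm
R3: ⌊903/2⌋ × 639 = 451 × 639 mm

451 × 639 mm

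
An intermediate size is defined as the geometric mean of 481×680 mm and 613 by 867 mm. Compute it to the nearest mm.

Short side: √(481 · 613) = √294853 ≈ 543.0 → 543 mm
Long side: √(680 · 867) = √589560 ≈ 767.8 → 768 mm

543 × 768 mm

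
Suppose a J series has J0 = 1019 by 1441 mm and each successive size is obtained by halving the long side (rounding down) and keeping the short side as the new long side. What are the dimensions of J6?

J1 = 720 × 1019 mm (from J0 by 1 halving).
J2: ⌊1019/2⌋ × 720 = 509 × 720 mm
J3: ⌊720/2⌋ × 509 = 360 × 509 mm
J4: ⌊509/2⌋ × 360 = 254 × 360 mm
J5: ⌊360/2⌋ × 254 = 180 × 254 mm
J6: ⌊254/2⌋ × 180 = 127 × 180 mm

127 × 180 mm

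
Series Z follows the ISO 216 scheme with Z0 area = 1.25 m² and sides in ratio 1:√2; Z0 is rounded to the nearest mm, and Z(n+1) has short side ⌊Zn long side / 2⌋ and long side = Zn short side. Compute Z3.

Let Z0's short side be w mm. w · w√2 = 1.25 m² = 1,250,000 mm², so w ≈ 940.2 mm and w√2 ≈ 1329.6 mm → Z0 = 940 × 1330 mm.
Z1: ⌊1330/2⌋ × 940 = 665 × 940 mm
Z2: ⌊940/2⌋ × 665 = 470 × 665 mm
Z3: ⌊665/2⌋ × 470 = 332 × 470 mm

332 × 470 mm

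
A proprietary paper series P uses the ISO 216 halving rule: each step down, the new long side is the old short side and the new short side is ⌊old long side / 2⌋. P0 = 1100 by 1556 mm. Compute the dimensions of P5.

194 × 275 mm

P1: ⌊1556/2⌋ × 1100 = 778 × 1100 mm
P2: ⌊1100/2⌋ × 778 = 550 × 778 mm
P3: ⌊778/2⌋ × 550 = 389 × 550 mm
P4: ⌊550/2⌋ × 389 = 275 × 389 mm
P5: ⌊389/2⌋ × 275 = 194 × 275 mm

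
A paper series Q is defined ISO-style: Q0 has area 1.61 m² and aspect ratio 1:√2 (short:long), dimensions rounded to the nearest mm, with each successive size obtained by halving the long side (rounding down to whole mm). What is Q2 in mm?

533 × 754 mm

Let Q0's short side be w mm. w · w√2 = 1.61 m² = 1,610,000 mm², so w ≈ 1067.0 mm and w√2 ≈ 1508.9 mm → Q0 = 1067 × 1509 mm.
Q1: ⌊1509/2⌋ × 1067 = 754 × 1067 mm
Q2: ⌊1067/2⌋ × 754 = 533 × 754 mm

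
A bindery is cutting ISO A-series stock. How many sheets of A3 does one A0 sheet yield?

A0 = 841 × 1189 mm; A3 = 297 × 420 mm.
Each halving step doubles the count; 3 steps from A0 to A3.
2^3 = 8.

8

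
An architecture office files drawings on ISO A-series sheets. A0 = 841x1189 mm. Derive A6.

A1: ⌊1189/2⌋ × 841 = 594 × 841 mm
A2: ⌊841/2⌋ × 594 = 420 × 594 mm
A3: ⌊594/2⌋ × 420 = 297 × 420 mm
A4: ⌊420/2⌋ × 297 = 210 × 297 mm
A5: ⌊297/2⌋ × 210 = 148 × 210 mm
A6: ⌊210/2⌋ × 148 = 105 × 148 mm

105 × 148 mm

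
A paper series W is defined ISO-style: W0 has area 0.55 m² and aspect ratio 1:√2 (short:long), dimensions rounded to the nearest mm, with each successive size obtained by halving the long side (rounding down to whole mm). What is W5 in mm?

110 × 156 mm

Let W0's short side be w mm. w · w√2 = 0.55 m² = 550,000 mm², so w ≈ 623.6 mm and w√2 ≈ 881.9 mm → W0 = 624 × 882 mm.
W1: ⌊882/2⌋ × 624 = 441 × 624 mm
W2: ⌊624/2⌋ × 441 = 312 × 441 mm
W3: ⌊441/2⌋ × 312 = 220 × 312 mm
W4: ⌊312/2⌋ × 220 = 156 × 220 mm
W5: ⌊220/2⌋ × 156 = 110 × 156 mm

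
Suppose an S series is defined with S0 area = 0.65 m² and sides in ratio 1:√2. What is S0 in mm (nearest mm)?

Let the short side be w mm. Then w · w√2 = 0.65 m² = 650,000 mm².
w² = 650,000/√2, so w ≈ 678.0 mm; long side = w√2 ≈ 958.8 mm.

678 × 959 mm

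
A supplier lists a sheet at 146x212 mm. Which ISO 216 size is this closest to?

Aspect ratio 212/146 ≈ 1.452 (ISO target is √2 ≈ 1.414).
In the A-series (A0 area = 1 m²): A5 = 148 × 210 mm.
Off by 4 mm total — nearest standard size.

A5 (148 × 210 mm)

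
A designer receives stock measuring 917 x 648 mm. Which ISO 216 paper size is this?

C1 (648 × 917 mm)

Aspect ratio 917/648 ≈ 1.415 — close to the ISO √2 ≈ 1.414.
In the C-series (envelope sizes, between A and B): C1 = 648 × 917 mm.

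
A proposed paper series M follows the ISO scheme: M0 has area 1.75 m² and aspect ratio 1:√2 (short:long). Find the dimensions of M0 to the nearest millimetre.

Let the short side be w mm. Then w · w√2 = 1.75 m² = 1,750,000 mm².
w² = 1,750,000/√2, so w ≈ 1112.4 mm; long side = w√2 ≈ 1573.2 mm.

1112 × 1573 mm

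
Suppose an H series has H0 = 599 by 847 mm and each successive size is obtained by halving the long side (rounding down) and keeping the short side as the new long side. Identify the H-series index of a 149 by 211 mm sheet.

H4

H0: 599 × 847 mm
H1: 423 × 599 mm
H2: 299 × 423 mm
H3: 211 × 299 mm
H4: 149 × 211 mm
H5: 105 × 149 mm
→ matches H4.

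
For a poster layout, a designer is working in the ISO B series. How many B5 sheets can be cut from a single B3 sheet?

B3 = 353 × 500 mm; B5 = 176 × 250 mm.
Each halving step doubles the count; 2 steps from B3 to B5.
2^2 = 4.

4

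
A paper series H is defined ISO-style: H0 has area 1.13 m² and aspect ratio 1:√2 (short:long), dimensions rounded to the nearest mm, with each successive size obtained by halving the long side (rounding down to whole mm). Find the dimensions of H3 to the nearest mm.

316 × 447 mm

Let H0's short side be w mm. w · w√2 = 1.13 m² = 1,130,000 mm², so w ≈ 893.9 mm and w√2 ≈ 1264.1 mm → H0 = 894 × 1264 mm.
H1: ⌊1264/2⌋ × 894 = 632 × 894 mm
H2: ⌊894/2⌋ × 632 = 447 × 632 mm
H3: ⌊632/2⌋ × 447 = 316 × 447 mm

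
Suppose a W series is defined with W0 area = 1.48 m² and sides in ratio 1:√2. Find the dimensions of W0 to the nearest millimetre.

1023 × 1447 mm

Let the short side be w mm. Then w · w√2 = 1.48 m² = 1,480,000 mm².
w² = 1,480,000/√2, so w ≈ 1023.0 mm; long side = w√2 ≈ 1446.7 mm.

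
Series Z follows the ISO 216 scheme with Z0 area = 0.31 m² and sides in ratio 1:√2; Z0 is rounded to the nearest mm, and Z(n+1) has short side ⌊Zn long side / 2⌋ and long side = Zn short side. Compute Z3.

Let Z0's short side be w mm. w · w√2 = 0.31 m² = 310,000 mm², so w ≈ 468.2 mm and w√2 ≈ 662.1 mm → Z0 = 468 × 662 mm.
Z1: ⌊662/2⌋ × 468 = 331 × 468 mm
Z2: ⌊468/2⌋ × 331 = 234 × 331 mm
Z3: ⌊331/2⌋ × 234 = 165 × 234 mm

165 × 234 mm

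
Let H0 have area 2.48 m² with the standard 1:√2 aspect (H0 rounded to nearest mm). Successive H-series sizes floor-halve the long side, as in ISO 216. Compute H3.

Let H0's short side be w mm. w · w√2 = 2.48 m² = 2,480,000 mm², so w ≈ 1324.2 mm and w√2 ≈ 1872.8 mm → H0 = 1324 × 1873 mm.
H1: ⌊1873/2⌋ × 1324 = 936 × 1324 mm
H2: ⌊1324/2⌋ × 936 = 662 × 936 mm
H3: ⌊936/2⌋ × 662 = 468 × 662 mm

468 × 662 mm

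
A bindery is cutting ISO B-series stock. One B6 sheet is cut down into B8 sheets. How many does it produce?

Each ISO step halves the sheet: 1 × B6 → 2 × B7 → 4 × B8
From B6 to B8 is 2 halving steps: 2^2 = 4.

4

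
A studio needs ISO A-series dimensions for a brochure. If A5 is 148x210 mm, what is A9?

A6: ⌊210/2⌋ × 148 = 105 × 148 mm
A7: ⌊148/2⌋ × 105 = 74 × 105 mm
A8: ⌊105/2⌋ × 74 = 52 × 74 mm
A9: ⌊74/2⌋ × 52 = 37 × 52 mm

37 × 52 mm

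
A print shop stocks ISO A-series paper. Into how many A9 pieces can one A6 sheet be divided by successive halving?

Each ISO step halves the sheet: 1 × A6 → 2 × A7 → 4 × A8 → 8 × A9
From A6 to A9 is 3 halving steps: 2^3 = 8.

8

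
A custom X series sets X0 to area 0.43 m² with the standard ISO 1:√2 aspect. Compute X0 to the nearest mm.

551 × 780 mm

Let the short side be w mm. Then w · w√2 = 0.43 m² = 430,000 mm².
w² = 430,000/√2, so w ≈ 551.4 mm; long side = w√2 ≈ 779.8 mm.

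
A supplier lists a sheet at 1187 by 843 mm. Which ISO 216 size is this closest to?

A0 (841 × 1189 mm)

Aspect ratio 1187/843 ≈ 1.408 — close to the ISO √2 ≈ 1.414.
In the A-series (A0 area = 1 m²): A0 = 841 × 1189 mm.
Off by 4 mm total — nearest standard size.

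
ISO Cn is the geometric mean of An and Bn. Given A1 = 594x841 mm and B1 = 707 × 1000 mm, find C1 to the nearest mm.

Short side: √(594 · 707) = √419958 ≈ 648.0 → 648 mm
Long side: √(841 · 1000) = √841000 ≈ 917.1 → 917 mm

648 × 917 mm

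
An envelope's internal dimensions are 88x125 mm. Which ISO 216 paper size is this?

Aspect ratio 125/88 ≈ 1.420 — close to the ISO √2 ≈ 1.414.
In the B-series (B0 = 1000 × 1414 mm): B7 = 88 × 125 mm.

B7 (88 × 125 mm)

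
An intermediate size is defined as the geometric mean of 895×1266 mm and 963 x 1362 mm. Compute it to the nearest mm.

928 × 1313 mm

Short side: √(895 · 963) = √861885 ≈ 928.4 → 928 mm
Long side: √(1266 · 1362) = √1724292 ≈ 1313.1 → 1313 mm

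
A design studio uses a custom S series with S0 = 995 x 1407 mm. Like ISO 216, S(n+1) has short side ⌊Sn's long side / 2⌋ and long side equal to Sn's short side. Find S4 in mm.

248 × 351 mm

S1: ⌊1407/2⌋ × 995 = 703 × 995 mm
S2: ⌊995/2⌋ × 703 = 497 × 703 mm
S3: ⌊703/2⌋ × 497 = 351 × 497 mm
S4: ⌊497/2⌋ × 351 = 248 × 351 mm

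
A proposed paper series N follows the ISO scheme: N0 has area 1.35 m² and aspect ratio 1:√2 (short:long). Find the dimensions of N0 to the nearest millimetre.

977 × 1382 mm

Let the short side be w mm. Then w · w√2 = 1.35 m² = 1,350,000 mm².
w² = 1,350,000/√2, so w ≈ 977.0 mm; long side = w√2 ≈ 1381.7 mm.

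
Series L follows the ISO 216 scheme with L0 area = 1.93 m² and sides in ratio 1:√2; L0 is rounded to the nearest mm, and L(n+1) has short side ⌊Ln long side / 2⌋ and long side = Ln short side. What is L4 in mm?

292 × 413 mm

Let L0's short side be w mm. w · w√2 = 1.93 m² = 1,930,000 mm², so w ≈ 1168.2 mm and w√2 ≈ 1652.1 mm → L0 = 1168 × 1652 mm.
L1: ⌊1652/2⌋ × 1168 = 826 × 1168 mm
L2: ⌊1168/2⌋ × 826 = 584 × 826 mm
L3: ⌊826/2⌋ × 584 = 413 × 584 mm
L4: ⌊584/2⌋ × 413 = 292 × 413 mm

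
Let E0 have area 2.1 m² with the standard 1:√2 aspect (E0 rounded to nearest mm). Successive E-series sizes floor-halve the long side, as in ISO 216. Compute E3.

Let E0's short side be w mm. w · w√2 = 2.1 m² = 2,100,000 mm², so w ≈ 1218.6 mm and w√2 ≈ 1723.3 mm → E0 = 1219 × 1723 mm.
E1: ⌊1723/2⌋ × 1219 = 861 × 1219 mm
E2: ⌊1219/2⌋ × 861 = 609 × 861 mm
E3: ⌊861/2⌋ × 609 = 430 × 609 mm

430 × 609 mm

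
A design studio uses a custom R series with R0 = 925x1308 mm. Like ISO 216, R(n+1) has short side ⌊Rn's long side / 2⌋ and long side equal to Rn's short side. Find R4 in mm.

R1: ⌊1308/2⌋ × 925 = 654 × 925 mm
R2: ⌊925/2⌋ × 654 = 462 × 654 mm
R3: ⌊654/2⌋ × 462 = 327 × 462 mm
R4: ⌊462/2⌋ × 327 = 231 × 327 mm

231 × 327 mm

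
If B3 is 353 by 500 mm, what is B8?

B4: ⌊500/2⌋ × 353 = 250 × 353 mm
B5: ⌊353/2⌋ × 250 = 176 × 250 mm
B6: ⌊250/2⌋ × 176 = 125 × 176 mm
B7: ⌊176/2⌋ × 125 = 88 × 125 mm
B8: ⌊125/2⌋ × 88 = 62 × 88 mm

62 × 88 mm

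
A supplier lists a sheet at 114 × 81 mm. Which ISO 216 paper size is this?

Aspect ratio 114/81 ≈ 1.407 — close to the ISO √2 ≈ 1.414.
In the C-series (envelope sizes, between A and B): C7 = 81 × 114 mm.

C7 (81 × 114 mm)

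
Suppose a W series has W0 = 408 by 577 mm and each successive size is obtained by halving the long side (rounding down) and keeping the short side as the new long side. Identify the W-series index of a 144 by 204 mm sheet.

W0: 408 × 577 mm
W1: 288 × 408 mm
W2: 204 × 288 mm
W3: 144 × 204 mm
W4: 102 × 144 mm
→ matches W3.

W3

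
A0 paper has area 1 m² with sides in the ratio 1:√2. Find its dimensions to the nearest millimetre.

841 × 1189 mm

Let the short side be w mm. Then the long side is w√2 and w · w√2 = 10⁶ mm².
w² = 10⁶/√2, so w = 1000 / 2^(1/4) ≈ 840.9 mm; long side = 1000 · 2^(1/4) ≈ 1189.2 mm.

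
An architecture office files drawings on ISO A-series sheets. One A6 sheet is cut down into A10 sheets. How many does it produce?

16

Each ISO step halves the sheet: 1 × A6 → 2 × A7 → 4 × A8 → 8 × A9 → …
From A6 to A10 is 4 halving steps: 2^4 = 16.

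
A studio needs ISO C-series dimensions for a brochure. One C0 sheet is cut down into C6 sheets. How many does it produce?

Each ISO step halves the sheet: 1 × C0 → 2 × C1 → 4 × C2 → 8 × C3 → …
From C0 to C6 is 6 halving steps: 2^6 = 64.

64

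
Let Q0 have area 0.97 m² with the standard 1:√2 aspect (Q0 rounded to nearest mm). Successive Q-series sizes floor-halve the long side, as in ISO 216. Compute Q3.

292 × 414 mm

Let Q0's short side be w mm. w · w√2 = 0.97 m² = 970,000 mm², so w ≈ 828.2 mm and w√2 ≈ 1171.2 mm → Q0 = 828 × 1171 mm.
Q1: ⌊1171/2⌋ × 828 = 585 × 828 mm
Q2: ⌊828/2⌋ × 585 = 414 × 585 mm
Q3: ⌊585/2⌋ × 414 = 292 × 414 mm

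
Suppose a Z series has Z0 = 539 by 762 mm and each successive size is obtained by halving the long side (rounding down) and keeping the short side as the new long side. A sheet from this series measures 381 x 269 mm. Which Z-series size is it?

Z2

Z0: 539 × 762 mm
Z1: 381 × 539 mm
Z2: 269 × 381 mm
Z3: 190 × 269 mm
→ matches Z2.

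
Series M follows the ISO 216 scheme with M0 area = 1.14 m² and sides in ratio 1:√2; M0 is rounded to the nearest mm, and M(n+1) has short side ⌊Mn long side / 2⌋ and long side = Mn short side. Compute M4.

Let M0's short side be w mm. w · w√2 = 1.14 m² = 1,140,000 mm², so w ≈ 897.8 mm and w√2 ≈ 1269.7 mm → M0 = 898 × 1270 mm.
M1: ⌊1270/2⌋ × 898 = 635 × 898 mm
M2: ⌊898/2⌋ × 635 = 449 × 635 mm
M3: ⌊635/2⌋ × 449 = 317 × 449 mm
M4: ⌊449/2⌋ × 317 = 224 × 317 mm

224 × 317 mm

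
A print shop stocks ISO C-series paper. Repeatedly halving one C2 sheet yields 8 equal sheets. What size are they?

8 = 2^3, so 3 halving steps.
C2 → C3 → … → C5 after 3 steps.

C5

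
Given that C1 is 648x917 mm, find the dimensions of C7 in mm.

C2: ⌊917/2⌋ × 648 = 458 × 648 mm
C3: ⌊648/2⌋ × 458 = 324 × 458 mm
C4: ⌊458/2⌋ × 324 = 229 × 324 mm
C5: ⌊324/2⌋ × 229 = 162 × 229 mm
C6: ⌊229/2⌋ × 162 = 114 × 162 mm
C7: ⌊162/2⌋ × 114 = 81 × 114 mm

81 × 114 mm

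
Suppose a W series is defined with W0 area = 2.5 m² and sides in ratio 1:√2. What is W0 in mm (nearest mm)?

Let the short side be w mm. Then w · w√2 = 2.5 m² = 2,500,000 mm².
w² = 2,500,000/√2, so w ≈ 1329.6 mm; long side = w√2 ≈ 1880.3 mm.

1330 × 1880 mm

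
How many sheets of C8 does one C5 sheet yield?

8

Each ISO step halves the sheet: 1 × C5 → 2 × C6 → 4 × C7 → 8 × C8
From C5 to C8 is 3 halving steps: 2^3 = 8.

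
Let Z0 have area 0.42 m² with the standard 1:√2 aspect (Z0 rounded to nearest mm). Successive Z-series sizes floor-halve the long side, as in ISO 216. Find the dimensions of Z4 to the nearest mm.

136 × 192 mm

Let Z0's short side be w mm. w · w√2 = 0.42 m² = 420,000 mm², so w ≈ 545.0 mm and w√2 ≈ 770.7 mm → Z0 = 545 × 771 mm.
Z1: ⌊771/2⌋ × 545 = 385 × 545 mm
Z2: ⌊545/2⌋ × 385 = 272 × 385 mm
Z3: ⌊385/2⌋ × 272 = 192 × 272 mm
Z4: ⌊272/2⌋ × 192 = 136 × 192 mm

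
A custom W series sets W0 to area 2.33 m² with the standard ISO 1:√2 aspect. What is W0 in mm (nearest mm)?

Let the short side be w mm. Then w · w√2 = 2.33 m² = 2,330,000 mm².
w² = 2,330,000/√2, so w ≈ 1283.6 mm; long side = w√2 ≈ 1815.2 mm.

1284 × 1815 mm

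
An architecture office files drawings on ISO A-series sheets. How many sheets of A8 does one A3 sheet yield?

Each ISO step halves the sheet: 1 × A3 → 2 × A4 → 4 × A5 → 8 × A6 → …
From A3 to A8 is 5 halving steps: 2^5 = 32.

32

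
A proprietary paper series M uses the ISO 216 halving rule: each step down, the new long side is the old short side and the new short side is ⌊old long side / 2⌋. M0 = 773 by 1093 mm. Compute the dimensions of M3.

273 × 386 mm

M1: ⌊1093/2⌋ × 773 = 546 × 773 mm
M2: ⌊773/2⌋ × 546 = 386 × 546 mm
M3: ⌊546/2⌋ × 386 = 273 × 386 mm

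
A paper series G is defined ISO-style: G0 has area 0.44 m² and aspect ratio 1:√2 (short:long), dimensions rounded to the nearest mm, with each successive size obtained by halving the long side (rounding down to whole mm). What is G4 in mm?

139 × 197 mm

Let G0's short side be w mm. w · w√2 = 0.44 m² = 440,000 mm², so w ≈ 557.8 mm and w√2 ≈ 788.8 mm → G0 = 558 × 789 mm.
G1: ⌊789/2⌋ × 558 = 394 × 558 mm
G2: ⌊558/2⌋ × 394 = 279 × 394 mm
G3: ⌊394/2⌋ × 279 = 197 × 279 mm
G4: ⌊279/2⌋ × 197 = 139 × 197 mm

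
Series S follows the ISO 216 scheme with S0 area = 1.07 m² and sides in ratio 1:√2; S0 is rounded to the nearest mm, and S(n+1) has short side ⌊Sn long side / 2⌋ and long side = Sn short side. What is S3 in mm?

307 × 435 mm

Let S0's short side be w mm. w · w√2 = 1.07 m² = 1,070,000 mm², so w ≈ 869.8 mm and w√2 ≈ 1230.1 mm → S0 = 870 × 1230 mm.
S1: ⌊1230/2⌋ × 870 = 615 × 870 mm
S2: ⌊870/2⌋ × 615 = 435 × 615 mm
S3: ⌊615/2⌋ × 435 = 307 × 435 mm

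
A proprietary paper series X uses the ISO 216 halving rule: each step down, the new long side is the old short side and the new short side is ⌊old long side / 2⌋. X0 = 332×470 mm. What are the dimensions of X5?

58 × 83 mm

X1: ⌊470/2⌋ × 332 = 235 × 332 mm
X2: ⌊332/2⌋ × 235 = 166 × 235 mm
X3: ⌊235/2⌋ × 166 = 117 × 166 mm
X4: ⌊166/2⌋ × 117 = 83 × 117 mm
X5: ⌊117/2⌋ × 83 = 58 × 83 mm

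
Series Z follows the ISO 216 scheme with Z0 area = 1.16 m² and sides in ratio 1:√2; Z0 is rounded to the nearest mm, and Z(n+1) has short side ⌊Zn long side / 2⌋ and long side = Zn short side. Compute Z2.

453 × 640 mm

Let Z0's short side be w mm. w · w√2 = 1.16 m² = 1,160,000 mm², so w ≈ 905.7 mm and w√2 ≈ 1280.8 mm → Z0 = 906 × 1281 mm.
Z1: ⌊1281/2⌋ × 906 = 640 × 906 mm
Z2: ⌊906/2⌋ × 640 = 453 × 640 mm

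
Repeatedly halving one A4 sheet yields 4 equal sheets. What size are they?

A6

4 = 2^2, so 2 halving steps.
A4 → A5 → … → A6 after 2 steps.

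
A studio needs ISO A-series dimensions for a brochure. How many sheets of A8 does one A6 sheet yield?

Each ISO step halves the sheet: 1 × A6 → 2 × A7 → 4 × A8
From A6 to A8 is 2 halving steps: 2^2 = 4.

4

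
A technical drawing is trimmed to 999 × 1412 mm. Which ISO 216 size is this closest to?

B0 (1000 × 1414 mm)

Aspect ratio 1412/999 ≈ 1.413 — close to the ISO √2 ≈ 1.414.
In the B-series (B0 = 1000 × 1414 mm): B0 = 1000 × 1414 mm.
Off by 3 mm total — nearest standard size.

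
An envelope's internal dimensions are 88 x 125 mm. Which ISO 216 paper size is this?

B7 (88 × 125 mm)

Aspect ratio 125/88 ≈ 1.420 — close to the ISO √2 ≈ 1.414.
In the B-series (B0 = 1000 × 1414 mm): B7 = 88 × 125 mm.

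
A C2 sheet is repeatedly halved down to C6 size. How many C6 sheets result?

C2 = 458 × 648 mm; C6 = 114 × 162 mm.
Each halving step doubles the count; 4 steps from C2 to C6.
2^4 = 16.

16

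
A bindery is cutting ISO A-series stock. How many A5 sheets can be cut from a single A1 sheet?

16

Each ISO step halves the sheet: 1 × A1 → 2 × A2 → 4 × A3 → 8 × A4 → …
From A1 to A5 is 4 halving steps: 2^4 = 16.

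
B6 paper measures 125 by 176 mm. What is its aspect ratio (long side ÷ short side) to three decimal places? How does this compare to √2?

176 / 125 = 1.408
ISO 216 targets √2 ≈ 1.414; the -0.006 deviation is from mm rounding.

1.408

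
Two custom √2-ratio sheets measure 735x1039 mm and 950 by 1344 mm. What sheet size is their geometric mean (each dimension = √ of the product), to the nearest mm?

Short side: √(735 · 950) = √698250 ≈ 835.6 → 836 mm
Long side: √(1039 · 1344) = √1396416 ≈ 1181.7 → 1182 mm

836 × 1182 mm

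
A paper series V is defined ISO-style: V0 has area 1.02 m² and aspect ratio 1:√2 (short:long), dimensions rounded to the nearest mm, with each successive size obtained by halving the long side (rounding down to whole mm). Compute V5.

150 × 212 mm

Let V0's short side be w mm. w · w√2 = 1.02 m² = 1,020,000 mm², so w ≈ 849.3 mm and w√2 ≈ 1201.0 mm → V0 = 849 × 1201 mm.
V1: ⌊1201/2⌋ × 849 = 600 × 849 mm
V2: ⌊849/2⌋ × 600 = 424 × 600 mm
V3: ⌊600/2⌋ × 424 = 300 × 424 mm
V4: ⌊424/2⌋ × 300 = 212 × 300 mm
V5: ⌊300/2⌋ × 212 = 150 × 212 mm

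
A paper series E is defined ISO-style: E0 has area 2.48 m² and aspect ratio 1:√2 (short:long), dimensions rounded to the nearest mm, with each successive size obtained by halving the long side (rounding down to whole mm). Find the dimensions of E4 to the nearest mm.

Let E0's short side be w mm. w · w√2 = 2.48 m² = 2,480,000 mm², so w ≈ 1324.2 mm and w√2 ≈ 1872.8 mm → E0 = 1324 × 1873 mm.
E1: ⌊1873/2⌋ × 1324 = 936 × 1324 mm
E2: ⌊1324/2⌋ × 936 = 662 × 936 mm
E3: ⌊936/2⌋ × 662 = 468 × 662 mm
E4: ⌊662/2⌋ × 468 = 331 × 468 mm

331 × 468 mm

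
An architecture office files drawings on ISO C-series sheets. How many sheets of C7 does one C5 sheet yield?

Each ISO step halves the sheet: 1 × C5 → 2 × C6 → 4 × C7
From C5 to C7 is 2 halving steps: 2^2 = 4.

4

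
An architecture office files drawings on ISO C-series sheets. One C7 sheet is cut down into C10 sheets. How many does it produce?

8

Each ISO step halves the sheet: 1 × C7 → 2 × C8 → 4 × C9 → 8 × C10
From C7 to C10 is 3 halving steps: 2^3 = 8.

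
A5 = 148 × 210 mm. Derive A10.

26 × 37 mm

A6: ⌊210/2⌋ × 148 = 105 × 148 mm
A7: ⌊148/2⌋ × 105 = 74 × 105 mm
A8: ⌊105/2⌋ × 74 = 52 × 74 mm
A9: ⌊74/2⌋ × 52 = 37 × 52 mm
A10: ⌊52/2⌋ × 37 = 26 × 37 mm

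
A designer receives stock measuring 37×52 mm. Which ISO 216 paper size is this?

A9 (37 × 52 mm)

Aspect ratio 52/37 ≈ 1.405 — close to the ISO √2 ≈ 1.414.
In the A-series (A0 area = 1 m²): A9 = 37 × 52 mm.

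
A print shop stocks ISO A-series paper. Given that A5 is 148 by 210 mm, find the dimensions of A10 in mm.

26 × 37 mm

A6: ⌊210/2⌋ × 148 = 105 × 148 mm
A7: ⌊148/2⌋ × 105 = 74 × 105 mm
A8: ⌊105/2⌋ × 74 = 52 × 74 mm
A9: ⌊74/2⌋ × 52 = 37 × 52 mm
A10: ⌊52/2⌋ × 37 = 26 × 37 mm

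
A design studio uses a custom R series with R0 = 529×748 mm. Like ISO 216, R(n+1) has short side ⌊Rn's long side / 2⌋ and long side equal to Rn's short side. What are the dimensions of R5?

93 × 132 mm

R1: ⌊748/2⌋ × 529 = 374 × 529 mm
R2: ⌊529/2⌋ × 374 = 264 × 374 mm
R3: ⌊374/2⌋ × 264 = 187 × 264 mm
R4: ⌊264/2⌋ × 187 = 132 × 187 mm
R5: ⌊187/2⌋ × 132 = 93 × 132 mm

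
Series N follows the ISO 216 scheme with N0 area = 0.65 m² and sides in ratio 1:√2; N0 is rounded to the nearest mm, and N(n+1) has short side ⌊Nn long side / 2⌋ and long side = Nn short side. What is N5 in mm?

119 × 169 mm

Let N0's short side be w mm. w · w√2 = 0.65 m² = 650,000 mm², so w ≈ 678.0 mm and w√2 ≈ 958.8 mm → N0 = 678 × 959 mm.
N1: ⌊959/2⌋ × 678 = 479 × 678 mm
N2: ⌊678/2⌋ × 479 = 339 × 479 mm
N3: ⌊479/2⌋ × 339 = 239 × 339 mm
N4: ⌊339/2⌋ × 239 = 169 × 239 mm
N5: ⌊239/2⌋ × 169 = 119 × 169 mm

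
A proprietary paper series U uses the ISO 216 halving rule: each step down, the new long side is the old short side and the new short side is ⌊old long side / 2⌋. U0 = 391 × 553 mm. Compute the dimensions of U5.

U1 = 276 × 391 mm (from U0 by 1 halving).
U2: ⌊391/2⌋ × 276 = 195 × 276 mm
U3: ⌊276/2⌋ × 195 = 138 × 195 mm
U4: ⌊195/2⌋ × 138 = 97 × 138 mm
U5: ⌊138/2⌋ × 97 = 69 × 97 mm

69 × 97 mm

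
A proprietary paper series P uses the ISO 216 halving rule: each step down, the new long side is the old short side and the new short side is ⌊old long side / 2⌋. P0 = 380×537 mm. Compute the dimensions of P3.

P1: ⌊537/2⌋ × 380 = 268 × 380 mm
P2: ⌊380/2⌋ × 268 = 190 × 268 mm
P3: ⌊268/2⌋ × 190 = 134 × 190 mm

134 × 190 mm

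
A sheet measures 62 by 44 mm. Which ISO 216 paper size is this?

B9 (44 × 62 mm)

Aspect ratio 62/44 ≈ 1.409 — close to the ISO √2 ≈ 1.414.
In the B-series (B0 = 1000 × 1414 mm): B9 = 44 × 62 mm.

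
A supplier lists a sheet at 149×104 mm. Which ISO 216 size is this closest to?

A6 (105 × 148 mm)

Aspect ratio 149/104 ≈ 1.433 (ISO target is √2 ≈ 1.414).
In the A-series (A0 area = 1 m²): A6 = 105 × 148 mm.
Off by 2 mm total — nearest standard size.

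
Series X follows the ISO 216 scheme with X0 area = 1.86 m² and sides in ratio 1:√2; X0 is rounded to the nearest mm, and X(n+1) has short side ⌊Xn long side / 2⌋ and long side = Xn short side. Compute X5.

202 × 286 mm

Let X0's short side be w mm. w · w√2 = 1.86 m² = 1,860,000 mm², so w ≈ 1146.8 mm and w√2 ≈ 1621.9 mm → X0 = 1147 × 1622 mm.
X1: ⌊1622/2⌋ × 1147 = 811 × 1147 mm
X2: ⌊1147/2⌋ × 811 = 573 × 811 mm
X3: ⌊811/2⌋ × 573 = 405 × 573 mm
X4: ⌊573/2⌋ × 405 = 286 × 405 mm
X5: ⌊405/2⌋ × 286 = 202 × 286 mm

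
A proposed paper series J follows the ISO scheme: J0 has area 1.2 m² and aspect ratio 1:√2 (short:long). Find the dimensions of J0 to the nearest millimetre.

Let the short side be w mm. Then w · w√2 = 1.2 m² = 1,200,000 mm².
w² = 1,200,000/√2, so w ≈ 921.2 mm; long side = w√2 ≈ 1302.7 mm.

921 × 1303 mm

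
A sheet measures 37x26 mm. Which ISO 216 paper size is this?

Aspect ratio 37/26 ≈ 1.423 — close to the ISO √2 ≈ 1.414.
In the A-series (A0 area = 1 m²): A10 = 26 × 37 mm.

A10 (26 × 37 mm)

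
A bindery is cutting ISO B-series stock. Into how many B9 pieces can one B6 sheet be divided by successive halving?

8

Each ISO step halves the sheet: 1 × B6 → 2 × B7 → 4 × B8 → 8 × B9
From B6 to B9 is 3 halving steps: 2^3 = 8.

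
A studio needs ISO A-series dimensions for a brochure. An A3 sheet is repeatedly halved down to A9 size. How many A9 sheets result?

64

Each ISO step halves the sheet: 1 × A3 → 2 × A4 → 4 × A5 → 8 × A6 → …
From A3 to A9 is 6 halving steps: 2^6 = 64.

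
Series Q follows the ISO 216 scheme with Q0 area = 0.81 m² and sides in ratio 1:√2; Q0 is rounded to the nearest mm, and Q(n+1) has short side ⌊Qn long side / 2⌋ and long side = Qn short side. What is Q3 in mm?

Let Q0's short side be w mm. w · w√2 = 0.81 m² = 810,000 mm², so w ≈ 756.8 mm and w√2 ≈ 1070.3 mm → Q0 = 757 × 1070 mm.
Q1: ⌊1070/2⌋ × 757 = 535 × 757 mm
Q2: ⌊757/2⌋ × 535 = 378 × 535 mm
Q3: ⌊535/2⌋ × 378 = 267 × 378 mm

267 × 378 mm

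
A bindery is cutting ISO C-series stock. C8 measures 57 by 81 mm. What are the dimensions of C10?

C9: ⌊81/2⌋ × 57 = 40 × 57 mm
C10: ⌊57/2⌋ × 40 = 28 × 40 mm

28 × 40 mm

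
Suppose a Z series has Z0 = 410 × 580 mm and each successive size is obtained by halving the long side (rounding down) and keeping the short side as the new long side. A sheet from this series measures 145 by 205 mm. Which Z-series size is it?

Z3

Z0: 410 × 580 mm
Z1: 290 × 410 mm
Z2: 205 × 290 mm
Z3: 145 × 205 mm
Z4: 102 × 145 mm
→ matches Z3.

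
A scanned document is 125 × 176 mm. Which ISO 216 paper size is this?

Aspect ratio 176/125 ≈ 1.408 — close to the ISO √2 ≈ 1.414.
In the B-series (B0 = 1000 × 1414 mm): B6 = 125 × 176 mm.

B6 (125 × 176 mm)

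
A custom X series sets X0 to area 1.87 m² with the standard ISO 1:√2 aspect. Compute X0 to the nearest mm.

Let the short side be w mm. Then w · w√2 = 1.87 m² = 1,870,000 mm².
w² = 1,870,000/√2, so w ≈ 1149.9 mm; long side = w√2 ≈ 1626.2 mm.

1150 × 1626 mm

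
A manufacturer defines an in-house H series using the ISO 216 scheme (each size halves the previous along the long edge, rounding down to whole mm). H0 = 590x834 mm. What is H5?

104 × 147 mm

H1: ⌊834/2⌋ × 590 = 417 × 590 mm
H2: ⌊590/2⌋ × 417 = 295 × 417 mm
H3: ⌊417/2⌋ × 295 = 208 × 295 mm
H4: ⌊295/2⌋ × 208 = 147 × 208 mm
H5: ⌊208/2⌋ × 147 = 104 × 147 mm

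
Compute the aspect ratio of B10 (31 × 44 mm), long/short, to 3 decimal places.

1.419

44 / 31 = 1.419
ISO 216 targets √2 ≈ 1.414; the +0.005 deviation is from mm rounding.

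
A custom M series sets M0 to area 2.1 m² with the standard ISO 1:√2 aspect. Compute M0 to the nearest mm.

1219 × 1723 mm

Let the short side be w mm. Then w · w√2 = 2.1 m² = 2,100,000 mm².
w² = 2,100,000/√2, so w ≈ 1218.6 mm; long side = w√2 ≈ 1723.3 mm.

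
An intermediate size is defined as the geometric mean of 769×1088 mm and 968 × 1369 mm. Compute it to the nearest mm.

Short side: √(769 · 968) = √744392 ≈ 862.8 → 863 mm
Long side: √(1088 · 1369) = √1489472 ≈ 1220.4 → 1220 mm

863 × 1220 mm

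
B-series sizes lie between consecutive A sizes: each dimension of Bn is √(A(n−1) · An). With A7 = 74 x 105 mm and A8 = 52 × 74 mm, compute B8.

62 × 88 mm

Short side: √(74 · 52) = √3848 ≈ 62.0 → 62 mm
Long side: √(105 · 74) = √7770 ≈ 88.1 → 88 mm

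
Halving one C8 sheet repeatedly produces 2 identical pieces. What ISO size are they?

2 = 2^1, so 1 halving step.
C8 → C9 → … → C9 after 1 step.

C9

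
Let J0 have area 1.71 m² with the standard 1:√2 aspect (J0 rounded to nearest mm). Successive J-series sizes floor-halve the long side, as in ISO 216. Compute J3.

Let J0's short side be w mm. w · w√2 = 1.71 m² = 1,710,000 mm², so w ≈ 1099.6 mm and w√2 ≈ 1555.1 mm → J0 = 1100 × 1555 mm.
J1: ⌊1555/2⌋ × 1100 = 777 × 1100 mm
J2: ⌊1100/2⌋ × 777 = 550 × 777 mm
J3: ⌊777/2⌋ × 550 = 388 × 550 mm

388 × 550 mm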